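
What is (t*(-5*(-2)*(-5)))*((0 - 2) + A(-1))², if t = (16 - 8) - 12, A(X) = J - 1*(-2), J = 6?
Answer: 7200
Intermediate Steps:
A(X) = 8 (A(X) = 6 - 1*(-2) = 6 + 2 = 8)
t = -4 (t = 8 - 12 = -4)
(t*(-5*(-2)*(-5)))*((0 - 2) + A(-1))² = (-4*(-5*(-2))*(-5))*((0 - 2) + 8)² = (-40*(-5))*(-2 + 8)² = -4*(-50)*6² = 200*36 = 7200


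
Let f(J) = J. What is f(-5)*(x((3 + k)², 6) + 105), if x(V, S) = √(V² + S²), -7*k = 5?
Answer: -525 - 10*√37993/49 ≈ -564.78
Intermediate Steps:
k = -5/7 (k = -⅐*5 = -5/7 ≈ -0.71429)
x(V, S) = √(S² + V²)
f(-5)*(x((3 + k)², 6) + 105) = -5*(√(6² + ((3 - 5/7)²)²) + 105) = -5*(√(36 + ((16/7)²)²) + 105) = -5*(√(36 + (256/49)²) + 105) = -5*(√(36 + 65536/2401) + 105) = -5*(√(151972/2401) + 105) = -5*(2*√37993/49 + 105) = -5*(105 + 2*√37993/49) = -525 - 10*√37993/49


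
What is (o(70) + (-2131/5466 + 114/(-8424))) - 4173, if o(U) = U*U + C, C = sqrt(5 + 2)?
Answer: 929349025/1279044 + sqrt(7) ≈ 729.24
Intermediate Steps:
C = sqrt(7) ≈ 2.6458
o(U) = sqrt(7) + U**2 (o(U) = U*U + sqrt(7) = U**2 + sqrt(7) = sqrt(7) + U**2)
(o(70) + (-2131/5466 + 114/(-8424))) - 4173 = ((sqrt(7) + 70**2) + (-2131/5466 + 114/(-8424))) - 4173 = ((sqrt(7) + 4900) + (-2131*1/5466 + 114*(-1/8424))) - 4173 = ((4900 + sqrt(7)) + (-2131/5466 - 19/1404)) - 4173 = ((4900 + sqrt(7)) - 515963/1279044) - 4173 = (6266799637/1279044 + sqrt(7)) - 4173 = 929349025/1279044 + sqrt(7)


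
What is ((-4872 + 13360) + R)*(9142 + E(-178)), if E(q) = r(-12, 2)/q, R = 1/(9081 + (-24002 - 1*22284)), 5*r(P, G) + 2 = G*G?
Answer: 1284717972103371/16556225 ≈ 7.7597e+7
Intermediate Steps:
r(P, G) = -⅖ + G²/5 (r(P, G) = -⅖ + (G*G)/5 = -⅖ + G²/5)
R = -1/37205 (R = 1/(9081 + (-24002 - 22284)) = 1/(9081 - 46286) = 1/(-37205) = -1/37205 ≈ -2.6878e-5)
E(q) = 2/(5*q) (E(q) = (-⅖ + (⅕)*2²)/q = (-⅖ + (⅕)*4)/q = (-⅖ + ⅘)/q = 2/(5*q))
((-4872 + 13360) + R)*(9142 + E(-178)) = ((-4872 + 13360) - 1/37205)*(9142 + (⅖)/(-178)) = (8488 - 1/37205)*(9142 + (⅖)*(-1/178)) = 315796039*(9142 - 1/445)/37205 = (315796039/37205)*(4068189/445) = 1284717972103371/16556225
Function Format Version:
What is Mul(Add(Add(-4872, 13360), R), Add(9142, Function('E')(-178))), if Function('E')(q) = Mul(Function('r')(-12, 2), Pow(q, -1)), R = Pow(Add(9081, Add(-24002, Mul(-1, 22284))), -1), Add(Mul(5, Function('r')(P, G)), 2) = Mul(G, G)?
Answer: Rational(1284717972103371, 16556225) ≈ 7.7597e+7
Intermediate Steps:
Function('r')(P, G) = Add(Rational(-2, 5), Mul(Rational(1, 5), Pow(G, 2))) (Function('r')(P, G) = Add(Rational(-2, 5), Mul(Rational(1, 5), Mul(G, G))) = Add(Rational(-2, 5), Mul(Rational(1, 5), Pow(G, 2))))
R = Rational(-1, 37205) (R = Pow(Add(9081, Add(-24002, -22284)), -1) = Pow(Add(9081, -46286), -1) = Pow(-37205, -1) = Rational(-1, 37205) ≈ -2.6878e-5)
Function('E')(q) = Mul(Rational(2, 5), Pow(q, -1)) (Function('E')(q) = Mul(Add(Rational(-2, 5), Mul(Rational(1, 5), Pow(2, 2))), Pow(q, -1)) = Mul(Add(Rational(-2, 5), Mul(Rational(1, 5), 4)), Pow(q, -1)) = Mul(Add(Rational(-2, 5), Rational(4, 5)), Pow(q, -1)) = Mul(Rational(2, 5), Pow(q, -1)))
Mul(Add(Add(-4872, 13360), R), Add(9142, Function('E')(-178))) = Mul(Add(Add(-4872, 13360), Rational(-1, 37205)), Add(9142, Mul(Rational(2, 5), Pow(-178, -1)))) = Mul(Add(8488, Rational(-1, 37205)), Add(9142, Mul(Rational(2, 5), Rational(-1, 178)))) = Mul(Rational(315796039, 37205), Add(9142, Rational(-1, 445))) = Mul(Rational(315796039, 37205), Rational(4068189, 445)) = Rational(1284717972103371, 16556225)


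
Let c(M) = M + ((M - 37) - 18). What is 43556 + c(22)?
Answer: 43545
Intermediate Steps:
c(M) = -55 + 2*M (c(M) = M + ((-37 + M) - 18) = M + (-55 + M) = -55 + 2*M)
43556 + c(22) = 43556 + (-55 + 2*22) = 43556 + (-55 + 44) = 43556 - 11 = 43545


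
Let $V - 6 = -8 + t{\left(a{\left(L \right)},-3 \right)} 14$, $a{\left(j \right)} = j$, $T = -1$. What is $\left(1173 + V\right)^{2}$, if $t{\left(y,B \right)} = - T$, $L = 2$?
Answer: $1404225$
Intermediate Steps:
$t{\left(y,B \right)} = 1$ ($t{\left(y,B \right)} = \left(-1\right) \left(-1\right) = 1$)
$V = 12$ ($V = 6 + \left(-8 + 1 \cdot 14\right) = 6 + \left(-8 + 14\right) = 6 + 6 = 12$)
$\left(1173 + V\right)^{2} = \left(1173 + 12\right)^{2} = 1185^{2} = 1404225$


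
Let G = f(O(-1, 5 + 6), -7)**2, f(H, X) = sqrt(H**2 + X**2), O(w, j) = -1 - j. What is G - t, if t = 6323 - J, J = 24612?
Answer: 18482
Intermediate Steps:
t = -18289 (t = 6323 - 1*24612 = 6323 - 24612 = -18289)
G = 193 (G = (sqrt((-1 - (5 + 6))**2 + (-7)**2))**2 = (sqrt((-1 - 1*11)**2 + 49))**2 = (sqrt((-1 - 11)**2 + 49))**2 = (sqrt((-12)**2 + 49))**2 = (sqrt(144 + 49))**2 = (sqrt(193))**2 = 193)
G - t = 193 - 1*(-18289) = 193 + 18289 = 18482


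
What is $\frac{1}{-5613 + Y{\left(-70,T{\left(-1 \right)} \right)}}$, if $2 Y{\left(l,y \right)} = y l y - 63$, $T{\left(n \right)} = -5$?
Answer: $- \frac{2}{13039} \approx -0.00015339$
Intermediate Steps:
$Y{\left(l,y \right)} = - \frac{63}{2} + \frac{l y^{2}}{2}$ ($Y{\left(l,y \right)} = \frac{y l y - 63}{2} = \frac{l y y - 63}{2} = \frac{l y^{2} - 63}{2} = \frac{-63 + l y^{2}}{2} = - \frac{63}{2} + \frac{l y^{2}}{2}$)
$\frac{1}{-5613 + Y{\left(-70,T{\left(-1 \right)} \right)}} = \frac{1}{-5613 + \left(- \frac{63}{2} + \frac{1}{2} \left(-70\right) \left(-5\right)^{2}\right)} = \frac{1}{-5613 + \left(- \frac{63}{2} + \frac{1}{2} \left(-70\right) 25\right)} = \frac{1}{-5613 - \frac{1813}{2}} = \frac{1}{- \frac{13039}{2}} = - \frac{2}{13039}$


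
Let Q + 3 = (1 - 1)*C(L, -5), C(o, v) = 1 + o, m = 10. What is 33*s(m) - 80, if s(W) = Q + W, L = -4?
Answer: 151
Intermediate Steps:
Q = -3 (Q = -3 + (1 - 1)*(1 - 4) = -3 + 0*(-3) = -3 + 0 = -3)
s(W) = -3 + W
33*s(m) - 80 = 33*(-3 + 10) - 80 = 33*7 - 80 = 231 - 80 = 151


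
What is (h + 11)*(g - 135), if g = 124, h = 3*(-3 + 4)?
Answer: -154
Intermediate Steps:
h = 3 (h = 3*1 = 3)
(h + 11)*(g - 135) = (3 + 11)*(124 - 135) = 14*(-11) = -154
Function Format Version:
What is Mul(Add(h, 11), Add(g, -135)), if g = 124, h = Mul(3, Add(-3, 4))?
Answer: -154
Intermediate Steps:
h = 3 (h = Mul(3, 1) = 3)
Mul(Add(h, 11), Add(g, -135)) = Mul(Add(3, 11), Add(124, -135)) = Mul(14, -11) = -154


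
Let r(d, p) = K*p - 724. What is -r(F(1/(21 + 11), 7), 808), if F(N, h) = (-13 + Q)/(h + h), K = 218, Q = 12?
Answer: -175420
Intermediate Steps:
F(N, h) = -1/(2*h) (F(N, h) = (-13 + 12)/(h + h) = -1/(2*h))
r(d, p) = -724 + 218*p (r(d, p) = 218*p - 724 = -724 + 218*p)
-r(F(1/(21 + 11), 7), 808) = -(-724 + 218*808) = -(-724 + 176144) = -1*175420 = -175420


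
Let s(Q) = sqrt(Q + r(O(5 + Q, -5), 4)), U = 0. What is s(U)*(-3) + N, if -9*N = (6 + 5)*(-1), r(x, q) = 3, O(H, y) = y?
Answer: 11/9 - 3*sqrt(3) ≈ -3.9739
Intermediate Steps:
N = 11/9 (N = -(6 + 5)*(-1)/9 = -11*(-1)/9 = -1/9*(-11) = 11/9 ≈ 1.2222)
s(Q) = sqrt(3 + Q) (s(Q) = sqrt(Q + 3) = sqrt(3 + Q))
s(U)*(-3) + N = sqrt(3 + 0)*(-3) + 11/9 = sqrt(3)*(-3) + 11/9 = -3*sqrt(3) + 11/9 = 11/9 - 3*sqrt(3)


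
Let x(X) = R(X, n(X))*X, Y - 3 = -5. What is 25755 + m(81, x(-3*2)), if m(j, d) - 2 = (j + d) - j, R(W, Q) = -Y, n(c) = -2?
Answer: 25745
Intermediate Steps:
Y = -2 (Y = 3 - 5 = -2)
R(W, Q) = 2 (R(W, Q) = -1*(-2) = 2)
x(X) = 2*X
m(j, d) = 2 + d (m(j, d) = 2 + ((j + d) - j) = 2 + ((d + j) - j) = 2 + d)
25755 + m(81, x(-3*2)) = 25755 + (2 + 2*(-3*2)) = 25755 + (2 + 2*(-6)) = 25755 + (2 - 12) = 25755 - 10 = 25745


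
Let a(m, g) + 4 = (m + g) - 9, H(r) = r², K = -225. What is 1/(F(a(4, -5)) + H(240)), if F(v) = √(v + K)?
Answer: 57600/3317760239 - I*√239/3317760239 ≈ 1.7361e-5 - 4.6597e-9*I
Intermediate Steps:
a(m, g) = -13 + g + m (a(m, g) = -4 + ((m + g) - 9) = -4 + ((g + m) - 9) = -4 + (-9 + g + m) = -13 + g + m)
F(v) = √(-225 + v) (F(v) = √(v - 225) = √(-225 + v))
1/(F(a(4, -5)) + H(240)) = 1/(√(-225 + (-13 - 5 + 4)) + 240²) = 1/(√(-225 - 14) + 57600) = 1/(√(-239) + 57600) = 1/(I*√239 + 57600) = 1/(57600 + I*√239)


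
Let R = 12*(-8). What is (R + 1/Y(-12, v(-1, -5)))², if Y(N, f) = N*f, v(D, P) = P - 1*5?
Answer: 132687361/14400 ≈ 9214.4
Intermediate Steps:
v(D, P) = -5 + P (v(D, P) = P - 5 = -5 + P)
R = -96
(R + 1/Y(-12, v(-1, -5)))² = (-96 + 1/(-12*(-5 - 5)))² = (-96 + 1/(-12*(-10)))² = (-96 + 1/120)² = (-11519/120)² = 132687361/14400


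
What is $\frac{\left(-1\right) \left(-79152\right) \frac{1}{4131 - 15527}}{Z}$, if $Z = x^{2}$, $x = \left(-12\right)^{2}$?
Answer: $- \frac{1649}{4923072} \approx -0.00033495$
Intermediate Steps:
$x = 144$
$Z = 20736$ ($Z = 144^{2} = 20736$)
$\frac{\left(-1\right) \left(-79152\right) \frac{1}{4131 - 15527}}{Z} = \frac{\left(-1\right) \left(-79152\right) \frac{1}{4131 - 15527}}{20736} = \frac{79152}{4131 - 15527} \cdot \frac{1}{20736} = \frac{79152}{-11396} \cdot \frac{1}{20736} = 79152 \left(- \frac{1}{11396}\right) \frac{1}{20736} = \left(- \frac{19788}{2849}\right) \frac{1}{20736} = - \frac{1649}{4923072}$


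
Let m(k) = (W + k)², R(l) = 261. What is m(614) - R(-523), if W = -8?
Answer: 366975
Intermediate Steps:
m(k) = (-8 + k)²
m(614) - R(-523) = (-8 + 614)² - 1*261 = 606² - 261 = 367236 - 261 = 366975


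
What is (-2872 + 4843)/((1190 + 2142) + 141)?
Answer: 1971/3473 ≈ 0.56752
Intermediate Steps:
(-2872 + 4843)/((1190 + 2142) + 141) = 1971/(3332 + 141) = 1971/3473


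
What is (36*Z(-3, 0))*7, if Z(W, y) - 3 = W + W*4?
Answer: -3024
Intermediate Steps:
Z(W, y) = 3 + 5*W (Z(W, y) = 3 + (W + W*4) = 3 + (W + 4*W) = 3 + 5*W)
(36*Z(-3, 0))*7 = (36*(3 + 5*(-3)))*7 = (36*(3 - 15))*7 = (36*(-12))*7 = -432*7 = -3024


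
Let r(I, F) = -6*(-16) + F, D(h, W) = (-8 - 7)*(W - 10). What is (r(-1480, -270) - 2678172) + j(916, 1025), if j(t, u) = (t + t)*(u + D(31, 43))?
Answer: -1707386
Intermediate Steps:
D(h, W) = 150 - 15*W (D(h, W) = -15*(-10 + W) = 150 - 15*W)
r(I, F) = 96 + F
j(t, u) = 2*t*(-495 + u) (j(t, u) = (t + t)*(u + (150 - 15*43)) = (2*t)*(u + (150 - 645)) = (2*t)*(u - 495) = (2*t)*(-495 + u) = 2*t*(-495 + u))
(r(-1480, -270) - 2678172) + j(916, 1025) = ((96 - 270) - 2678172) + 2*916*(-495 + 1025) = (-174 - 2678172) + 2*916*530 = -2678346 + 970960 = -1707386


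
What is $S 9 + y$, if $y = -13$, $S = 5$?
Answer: $32$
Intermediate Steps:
$S 9 + y = 5 \cdot 9 - 13 = 45 - 13 = 32$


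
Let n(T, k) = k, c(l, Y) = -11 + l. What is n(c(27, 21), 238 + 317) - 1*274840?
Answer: -274285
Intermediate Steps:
n(c(27, 21), 238 + 317) - 1*274840 = (238 + 317) - 1*274840 = 555 - 274840 = -274285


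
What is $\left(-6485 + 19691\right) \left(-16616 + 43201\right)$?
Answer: $351081510$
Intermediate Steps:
$\left(-6485 + 19691\right) \left(-16616 + 43201\right) = 13206 \cdot 26585 = 351081510$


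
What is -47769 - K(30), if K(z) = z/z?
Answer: -47770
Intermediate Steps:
K(z) = 1
-47769 - K(30) = -47769 - 1*1 = -47769 - 1 = -47770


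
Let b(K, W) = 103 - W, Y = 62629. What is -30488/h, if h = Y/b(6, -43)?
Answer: -4451248/62629 ≈ -71.073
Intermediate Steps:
h = 62629/146 (h = 62629/(103 - 1*(-43)) = 62629/(103 + 43) = 62629/146 ≈ 428.97)
-30488/h = -30488/62629/146 = -30488*146/62629 = -4451248/62629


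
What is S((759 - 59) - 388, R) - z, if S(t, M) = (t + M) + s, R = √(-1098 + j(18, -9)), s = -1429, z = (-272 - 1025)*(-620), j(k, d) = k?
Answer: -805257 + 6*I*√30 ≈ -8.0526e+5 + 32.863*I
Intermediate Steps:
z = 804140 (z = -1297*(-620) = 804140)
R = 6*I*√30 (R = √(-1098 + 18) = √(-1080) = 6*I*√30 ≈ 32.863*I)
S(t, M) = -1429 + M + t (S(t, M) = (t + M) - 1429 = (M + t) - 1429 = -1429 + M + t)
S((759 - 59) - 388, R) - z = (-1429 + 6*I*√30 + ((759 - 59) - 388)) - 1*804140 = (-1429 + 6*I*√30 + (700 - 388)) - 804140 = (-1429 + 6*I*√30 + 312) - 804140 = (-1117 + 6*I*√30) - 804140 = -805257 + 6*I*√30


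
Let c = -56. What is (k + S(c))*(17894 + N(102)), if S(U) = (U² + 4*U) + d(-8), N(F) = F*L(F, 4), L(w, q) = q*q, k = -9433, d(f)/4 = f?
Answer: -127953878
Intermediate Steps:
d(f) = 4*f
L(w, q) = q²
N(F) = 16*F (N(F) = F*4² = F*16 = 16*F)
S(U) = -32 + U² + 4*U (S(U) = (U² + 4*U) + 4*(-8) = (U² + 4*U) - 32 = -32 + U² + 4*U)
(k + S(c))*(17894 + N(102)) = (-9433 + (-32 + (-56)² + 4*(-56)))*(17894 + 16*102) = (-9433 + (-32 + 3136 - 224))*(17894 + 1632) = (-9433 + 2880)*19526 = -6553*19526 = -127953878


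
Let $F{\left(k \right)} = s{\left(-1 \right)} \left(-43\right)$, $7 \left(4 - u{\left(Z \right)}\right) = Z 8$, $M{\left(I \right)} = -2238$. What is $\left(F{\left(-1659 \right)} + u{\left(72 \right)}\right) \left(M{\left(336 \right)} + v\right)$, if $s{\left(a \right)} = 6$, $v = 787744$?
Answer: $- \frac{1849081124}{7} \approx -2.6415 \cdot 10^{8}$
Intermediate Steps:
$u{\left(Z \right)} = 4 - \frac{8 Z}{7}$ ($u{\left(Z \right)} = 4 - \frac{Z 8}{7} = 4 - \frac{8 Z}{7}$)
$F{\left(k \right)} = -258$ ($F{\left(k \right)} = 6 \left(-43\right) = -258$)
$\left(F{\left(-1659 \right)} + u{\left(72 \right)}\right) \left(M{\left(336 \right)} + v\right) = \left(-258 + \left(4 - \frac{576}{7}\right)\right) \left(-2238 + 787744\right) = \left(-258 + \left(4 - \frac{576}{7}\right)\right) 785506 = \left(-258 - \frac{548}{7}\right) 785506 = \left(- \frac{2354}{7}\right) 785506 = - \frac{1849081124}{7}$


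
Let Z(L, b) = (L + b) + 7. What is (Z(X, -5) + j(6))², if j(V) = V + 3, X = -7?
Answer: 16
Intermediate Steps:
Z(L, b) = 7 + L + b
j(V) = 3 + V
(Z(X, -5) + j(6))² = ((7 - 7 - 5) + (3 + 6))² = (-5 + 9)² = 4² = 16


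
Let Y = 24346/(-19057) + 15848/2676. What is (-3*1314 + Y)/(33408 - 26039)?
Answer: -50197865926/93948361077 ≈ -0.53431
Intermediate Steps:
Y = 59216360/12749133 (Y = 24346*(-1/19057) + 15848*(1/2676) = -24346/19057 + 3962/669 = 59216360/12749133 ≈ 4.6447)
(-3*1314 + Y)/(33408 - 26039) = (-3*1314 + 59216360/12749133)/(33408 - 26039) = (-1*3942 + 59216360/12749133)/7369 = (-3942 + 59216360/12749133)*(1/7369) = -50197865926/12749133*1/7369 = -50197865926/93948361077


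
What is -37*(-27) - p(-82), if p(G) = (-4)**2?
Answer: 983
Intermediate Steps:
p(G) = 16
-37*(-27) - p(-82) = -37*(-27) - 1*16 = 999 - 16 = 983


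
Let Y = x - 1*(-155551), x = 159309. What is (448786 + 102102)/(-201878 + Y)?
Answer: 275444/56491 ≈ 4.8759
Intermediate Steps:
Y = 314860 (Y = 159309 - 1*(-155551) = 159309 + 155551 = 314860)
(448786 + 102102)/(-201878 + Y) = (448786 + 102102)/(-201878 + 314860) = 550888/112982 = 550888*(1/112982) = 275444/56491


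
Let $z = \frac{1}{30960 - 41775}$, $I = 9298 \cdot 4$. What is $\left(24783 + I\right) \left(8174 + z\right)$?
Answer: $\frac{1095740422555}{2163} \approx 5.0658 \cdot 10^{8}$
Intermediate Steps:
$I = 37192$
$z = - \frac{1}{10815}$ ($z = \frac{1}{-10815} = - \frac{1}{10815} \approx -9.2464 \cdot 10^{-5}$)
$\left(24783 + I\right) \left(8174 + z\right) = \left(24783 + 37192\right) \left(8174 - \frac{1}{10815}\right) = 61975 \cdot \frac{88401809}{10815} = \frac{1095740422555}{2163}$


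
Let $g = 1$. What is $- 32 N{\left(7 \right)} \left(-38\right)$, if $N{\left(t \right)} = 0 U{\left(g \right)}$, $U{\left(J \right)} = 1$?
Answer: $0$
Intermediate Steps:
$N{\left(t \right)} = 0$ ($N{\left(t \right)} = 0 \cdot 1 = 0$)
$- 32 N{\left(7 \right)} \left(-38\right) = \left(-32\right) 0 \left(-38\right) = 0 \left(-38\right) = 0$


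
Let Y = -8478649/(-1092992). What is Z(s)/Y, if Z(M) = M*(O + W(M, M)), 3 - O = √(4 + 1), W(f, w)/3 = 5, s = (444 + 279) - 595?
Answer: 2518253568/8478649 - 139902976*√5/8478649 ≈ 260.11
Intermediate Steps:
s = 128 (s = 723 - 595 = 128)
W(f, w) = 15 (W(f, w) = 3*5 = 15)
O = 3 - √5 (O = 3 - √(4 + 1) = 3 - √5 ≈ 0.76393)
Y = 8478649/1092992 (Y = -8478649*(-1/1092992) = 8478649/1092992 ≈ 7.7573)
Z(M) = M*(18 - √5) (Z(M) = M*((3 - √5) + 15) = M*(18 - √5))
Z(s)/Y = (128*(18 - √5))/(8478649/1092992) = (2304 - 128*√5)*(1092992/8478649) = 2518253568/8478649 - 139902976*√5/8478649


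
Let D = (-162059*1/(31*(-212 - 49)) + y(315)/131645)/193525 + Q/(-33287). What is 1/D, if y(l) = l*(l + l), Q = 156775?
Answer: -1372297581088032825/6463089785137893938 ≈ -0.21233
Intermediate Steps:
y(l) = 2*l**2 (y(l) = l*(2*l) = 2*l**2)
D = -6463089785137893938/1372297581088032825 (D = (-162059*1/(31*(-212 - 49)) + (2*315**2)/131645)/193525 + 156775/(-33287) = (-162059/(31*(-261)) + (2*99225)*(1/131645))*(1/193525) + 156775*(-1/33287) = (-162059/(-8091) + 198450*(1/131645))*(1/193525) - 156775/33287 = (-162059*(-1/8091) + 39690/26329)*(1/193525) - 156775/33287 = (162059/8091 + 39690/26329)*(1/193525) - 156775/33287 = (4587983201/213027939)*(1/193525) - 156775/33287 = 4587983201/41226231894975 - 156775/33287 = -6463089785137893938/1372297581088032825 ≈ -4.7097)
1/D = 1/(-6463089785137893938/1372297581088032825) = -1372297581088032825/6463089785137893938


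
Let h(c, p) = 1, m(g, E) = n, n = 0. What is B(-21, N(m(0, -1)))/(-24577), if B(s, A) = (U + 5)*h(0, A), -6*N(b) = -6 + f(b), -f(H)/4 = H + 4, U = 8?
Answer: -13/24577 ≈ -0.00052895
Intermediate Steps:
m(g, E) = 0
f(H) = -16 - 4*H (f(H) = -4*(H + 4) = -4*(4 + H) = -16 - 4*H)
N(b) = 11/3 + 2*b/3 (N(b) = -(-6 + (-16 - 4*b))/6 = -(-22 - 4*b)/6 = 11/3 + 2*b/3)
B(s, A) = 13 (B(s, A) = (8 + 5)*1 = 13*1 = 13)
B(-21, N(m(0, -1)))/(-24577) = 13/(-24577) = 13*(-1/24577) = -13/24577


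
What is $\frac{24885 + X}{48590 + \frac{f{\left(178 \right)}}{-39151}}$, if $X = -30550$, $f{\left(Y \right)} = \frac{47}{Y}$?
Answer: $- \frac{839972210}{7204633659} \approx -0.11659$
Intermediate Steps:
$\frac{24885 + X}{48590 + \frac{f{\left(178 \right)}}{-39151}} = \frac{24885 - 30550}{48590 + \frac{47 \cdot \frac{1}{178}}{-39151}} = - \frac{5665}{48590 + 47 \cdot \frac{1}{178} \left(- \frac{1}{39151}\right)} = - \frac{5665}{48590 + \frac{47}{178} \left(- \frac{1}{39151}\right)} = - \frac{5665}{48590 - \frac{1}{148274}} = - \frac{5665}{\frac{7204633659}{148274}} = \left(-5665\right) \frac{148274}{7204633659} = - \frac{839972210}{7204633659}$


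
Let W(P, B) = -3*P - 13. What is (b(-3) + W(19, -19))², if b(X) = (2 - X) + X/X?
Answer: 4096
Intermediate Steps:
W(P, B) = -13 - 3*P
b(X) = 3 - X (b(X) = (2 - X) + 1 = 3 - X)
(b(-3) + W(19, -19))² = ((3 - 1*(-3)) + (-13 - 3*19))² = ((3 + 3) + (-13 - 57))² = (6 - 70)² = (-64)² = 4096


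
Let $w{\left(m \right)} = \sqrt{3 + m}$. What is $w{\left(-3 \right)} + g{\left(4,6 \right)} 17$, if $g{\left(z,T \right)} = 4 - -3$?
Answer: $119$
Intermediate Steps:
$g{\left(z,T \right)} = 7$ ($g{\left(z,T \right)} = 4 + 3 = 7$)
$w{\left(-3 \right)} + g{\left(4,6 \right)} 17 = \sqrt{3 - 3} + 7 \cdot 17 = \sqrt{0} + 119 = 0 + 119 = 119$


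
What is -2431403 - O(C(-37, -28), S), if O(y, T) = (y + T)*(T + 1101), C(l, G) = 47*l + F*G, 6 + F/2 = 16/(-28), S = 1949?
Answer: -4194303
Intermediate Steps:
F = -92/7 (F = -12 + 2*(16/(-28)) = -12 + 2*(16*(-1/28)) = -12 + 2*(-4/7) = -12 - 8/7 = -92/7 ≈ -13.143)
C(l, G) = 47*l - 92*G/7
O(y, T) = (1101 + T)*(T + y) (O(y, T) = (T + y)*(1101 + T) = (1101 + T)*(T + y))
-2431403 - O(C(-37, -28), S) = -2431403 - (1949**2 + 1101*1949 + 1101*(47*(-37) - 92/7*(-28)) + 1949*(47*(-37) - 92/7*(-28))) = -2431403 - (3798601 + 2145849 + 1101*(-1739 + 368) + 1949*(-1739 + 368)) = -2431403 - (3798601 + 2145849 + 1101*(-1371) + 1949*(-1371)) = -2431403 - (3798601 + 2145849 - 1509471 - 2672079) = -2431403 - 1*1762900 = -2431403 - 1762900 = -4194303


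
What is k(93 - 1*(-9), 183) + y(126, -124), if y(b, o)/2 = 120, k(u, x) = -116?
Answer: 124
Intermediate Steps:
y(b, o) = 240 (y(b, o) = 2*120 = 240)
k(93 - 1*(-9), 183) + y(126, -124) = -116 + 240 = 124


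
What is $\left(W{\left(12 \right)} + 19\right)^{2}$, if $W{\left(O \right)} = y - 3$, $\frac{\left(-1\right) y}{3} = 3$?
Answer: $49$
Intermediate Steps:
$y = -9$ ($y = \left(-3\right) 3 = -9$)
$W{\left(O \right)} = -12$ ($W{\left(O \right)} = -9 - 3 = -12$)
$\left(W{\left(12 \right)} + 19\right)^{2} = \left(-12 + 19\right)^{2} = 7^{2} = 49$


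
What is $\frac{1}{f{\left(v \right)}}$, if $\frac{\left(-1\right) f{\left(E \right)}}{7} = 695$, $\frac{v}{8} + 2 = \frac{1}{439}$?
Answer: $- \frac{1}{4865} \approx -0.00020555$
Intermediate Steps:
$v = - \frac{7016}{439}$ ($v = -16 + \frac{8}{439} = - \frac{7016}{439} \approx -15.982$)
$f{\left(E \right)} = -4865$ ($f{\left(E \right)} = \left(-7\right) 695 = -4865$)
$\frac{1}{f{\left(v \right)}} = \frac{1}{-4865} = - \frac{1}{4865}$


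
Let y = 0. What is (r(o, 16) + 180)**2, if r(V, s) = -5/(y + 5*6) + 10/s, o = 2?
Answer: 18757561/576 ≈ 32565.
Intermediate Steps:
r(V, s) = -1/6 + 10/s (r(V, s) = -5/(0 + 5*6) + 10/s = -5/(0 + 30) + 10/s = -5/30 + 10/s = -5*1/30 + 10/s = -1/6 + 10/s)
(r(o, 16) + 180)**2 = ((1/6)*(60 - 1*16)/16 + 180)**2 = ((1/6)*(1/16)*(60 - 16) + 180)**2 = ((1/6)*(1/16)*44 + 180)**2 = (11/24 + 180)**2 = (4331/24)**2 = 18757561/576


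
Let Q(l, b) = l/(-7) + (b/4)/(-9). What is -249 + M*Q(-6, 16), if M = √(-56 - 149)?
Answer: -249 + 26*I*√205/63 ≈ -249.0 + 5.9089*I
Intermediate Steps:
Q(l, b) = -l/7 - b/36 (Q(l, b) = l*(-⅐) + (b*(¼))*(-⅑) = -l/7 + (b/4)*(-⅑) = -l/7 - b/36)
M = I*√205 (M = √(-205) = I*√205 ≈ 14.318*I)
-249 + M*Q(-6, 16) = -249 + (I*√205)*(-⅐*(-6) - 1/36*16) = -249 + (I*√205)*(6/7 - 4/9) = -249 + (I*√205)*(26/63) = -249 + 26*I*√205/63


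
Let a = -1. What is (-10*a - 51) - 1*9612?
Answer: -9653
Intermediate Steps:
(-10*a - 51) - 1*9612 = (-10*(-1) - 51) - 1*9612 = (10 - 51) - 9612 = -41 - 9612 = -9653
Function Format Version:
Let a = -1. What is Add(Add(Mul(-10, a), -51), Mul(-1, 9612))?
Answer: -9653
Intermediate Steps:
Add(Add(Mul(-10, a), -51), Mul(-1, 9612)) = Add(Add(Mul(-10, -1), -51), Mul(-1, 9612)) = Add(Add(10, -51), -9612) = Add(-41, -9612) = -9653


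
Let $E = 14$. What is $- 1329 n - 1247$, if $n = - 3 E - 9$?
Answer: $66532$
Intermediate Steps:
$n = -51$ ($n = \left(-3\right) 14 - 9 = -42 - 9 = -51$)
$- 1329 n - 1247 = \left(-1329\right) \left(-51\right) - 1247 = 67779 - 1247 = 66532$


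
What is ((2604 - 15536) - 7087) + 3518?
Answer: -16501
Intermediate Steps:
((2604 - 15536) - 7087) + 3518 = (-12932 - 7087) + 3518 = -20019 + 3518 = -16501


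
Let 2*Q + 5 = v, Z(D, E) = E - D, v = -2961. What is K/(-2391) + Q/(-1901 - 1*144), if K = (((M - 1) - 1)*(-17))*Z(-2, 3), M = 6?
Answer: 4241153/4889595 ≈ 0.86738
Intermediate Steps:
Q = -1483 (Q = -5/2 + (½)*(-2961) = -5/2 - 2961/2 = -1483)
K = -340 (K = (((6 - 1) - 1)*(-17))*(3 - 1*(-2)) = ((5 - 1)*(-17))*(3 + 2) = (4*(-17))*5 = -68*5 = -340)
K/(-2391) + Q/(-1901 - 1*144) = -340/(-2391) - 1483/(-1901 - 1*144) = -340*(-1/2391) - 1483/(-1901 - 144) = 340/2391 - 1483/(-2045) = 340/2391 - 1483*(-1/2045) = 340/2391 + 1483/2045 = 4241153/4889595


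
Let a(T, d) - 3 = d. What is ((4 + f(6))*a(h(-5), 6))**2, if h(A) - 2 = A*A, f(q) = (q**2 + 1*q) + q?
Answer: 219024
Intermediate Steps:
f(q) = q**2 + 2*q (f(q) = (q**2 + q) + q = (q + q**2) + q = q**2 + 2*q)
h(A) = 2 + A**2 (h(A) = 2 + A*A = 2 + A**2)
a(T, d) = 3 + d
((4 + f(6))*a(h(-5), 6))**2 = ((4 + 6*(2 + 6))*(3 + 6))**2 = ((4 + 6*8)*9)**2 = ((4 + 48)*9)**2 = (52*9)**2 = 468**2 = 219024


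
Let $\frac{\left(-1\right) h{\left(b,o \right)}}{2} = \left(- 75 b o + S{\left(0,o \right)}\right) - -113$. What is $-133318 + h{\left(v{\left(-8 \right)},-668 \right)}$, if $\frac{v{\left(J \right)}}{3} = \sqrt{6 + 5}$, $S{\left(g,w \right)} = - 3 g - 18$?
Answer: $-133508 - 300600 \sqrt{11} \approx -1.1305 \cdot 10^{6}$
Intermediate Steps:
$S{\left(g,w \right)} = -18 - 3 g$
$v{\left(J \right)} = 3 \sqrt{11}$ ($v{\left(J \right)} = 3 \sqrt{6 + 5} = 3 \sqrt{11}$)
$h{\left(b,o \right)} = -190 + 150 b o$ ($h{\left(b,o \right)} = - 2 \left(\left(- 75 b o - 18\right) - -113\right) = - 2 \left(\left(- 75 b o + \left(-18 + 0\right)\right) + 113\right) = - 2 \left(\left(- 75 b o - 18\right) + 113\right) = - 2 \left(\left(-18 - 75 b o\right) + 113\right) = - 2 \left(95 - 75 b o\right) = -190 + 150 b o$)
$-133318 + h{\left(v{\left(-8 \right)},-668 \right)} = -133318 + \left(-190 + 150 \cdot 3 \sqrt{11} \left(-668\right)\right) = -133318 - \left(190 + 300600 \sqrt{11}\right) = -133508 - 300600 \sqrt{11}$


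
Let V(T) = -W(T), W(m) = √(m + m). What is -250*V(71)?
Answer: 250*√142 ≈ 2979.1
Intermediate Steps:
W(m) = √2*√m (W(m) = √(2*m) = √2*√m)
V(T) = -√2*√T
-250*V(71) = -(-250)*√2*√71 = -(-250)*√142 = 250*√142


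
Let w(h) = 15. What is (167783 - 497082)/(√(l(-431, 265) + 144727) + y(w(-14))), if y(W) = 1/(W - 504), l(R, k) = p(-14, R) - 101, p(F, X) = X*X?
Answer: -161027211/79002469826 - 78742306179*√330387/79002469826 ≈ -572.90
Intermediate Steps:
p(F, X) = X²
l(R, k) = -101 + R² (l(R, k) = R² - 101 = -101 + R²)
y(W) = 1/(-504 + W)
(167783 - 497082)/(√(l(-431, 265) + 144727) + y(w(-14))) = (167783 - 497082)/(√((-101 + (-431)²) + 144727) + 1/(-504 + 15)) = -329299/(√((-101 + 185761) + 144727) + 1/(-489)) = -329299/(√(185660 + 144727) - 1/489) = -329299/(√330387 - 1/489) = -329299/(-1/489 + √330387)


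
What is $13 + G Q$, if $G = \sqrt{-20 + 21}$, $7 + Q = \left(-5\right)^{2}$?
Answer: $31$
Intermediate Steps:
$Q = 18$ ($Q = -7 + \left(-5\right)^{2} = -7 + 25 = 18$)
$G = 1$ ($G = \sqrt{1} = 1$)
$13 + G Q = 13 + 1 \cdot 18 = 13 + 18 = 31$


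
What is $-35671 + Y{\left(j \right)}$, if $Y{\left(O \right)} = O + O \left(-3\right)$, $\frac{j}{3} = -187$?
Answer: $-34549$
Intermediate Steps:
$j = -561$ ($j = 3 \left(-187\right) = -561$)
$Y{\left(O \right)} = - 2 O$ ($Y{\left(O \right)} = O - 3 O = - 2 O$)
$-35671 + Y{\left(j \right)} = -35671 - -1122 = -35671 + 1122 = -34549$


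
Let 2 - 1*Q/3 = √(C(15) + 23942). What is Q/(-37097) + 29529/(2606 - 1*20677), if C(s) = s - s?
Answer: -64443867/39434111 + 3*√23942/37097 ≈ -1.6217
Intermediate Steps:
C(s) = 0
Q = 6 - 3*√23942 (Q = 6 - 3*√(0 + 23942) = 6 - 3*√23942 ≈ -458.20)
Q/(-37097) + 29529/(2606 - 1*20677) = (6 - 3*√23942)/(-37097) + 29529/(2606 - 1*20677) = (6 - 3*√23942)*(-1/37097) + 29529/(2606 - 20677) = (-6/37097 + 3*√23942/37097) + 29529/(-18071) = (-6/37097 + 3*√23942/37097) + 29529*(-1/18071) = (-6/37097 + 3*√23942/37097) - 1737/1063 = -64443867/39434111 + 3*√23942/37097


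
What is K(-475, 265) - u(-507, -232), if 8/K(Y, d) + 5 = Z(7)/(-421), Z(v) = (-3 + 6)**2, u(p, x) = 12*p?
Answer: 6429104/1057 ≈ 6082.4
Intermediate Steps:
Z(v) = 9 (Z(v) = 3**2 = 9)
K(Y, d) = -1684/1057 (K(Y, d) = 8/(-5 + 9/(-421)) = 8/(-5 + 9*(-1/421)) = 8/(-5 - 9/421) = 8/(-2114/421) = 8*(-421/2114) = -1684/1057)
K(-475, 265) - u(-507, -232) = -1684/1057 - 12*(-507) = -1684/1057 - 1*(-6084) = -1684/1057 + 6084 = 6429104/1057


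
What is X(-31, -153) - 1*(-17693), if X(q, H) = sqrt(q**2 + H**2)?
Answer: 17693 + sqrt(24370) ≈ 17849.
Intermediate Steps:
X(q, H) = sqrt(H**2 + q**2)
X(-31, -153) - 1*(-17693) = sqrt((-153)**2 + (-31)**2) - 1*(-17693) = sqrt(23409 + 961) + 17693 = sqrt(24370) + 17693 = 17693 + sqrt(24370)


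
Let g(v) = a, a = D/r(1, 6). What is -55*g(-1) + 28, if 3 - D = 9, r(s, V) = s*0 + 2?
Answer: 193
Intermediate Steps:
r(s, V) = 2 (r(s, V) = 0 + 2 = 2)
D = -6 (D = 3 - 1*9 = 3 - 9 = -6)
a = -3 (a = -6/2 = -6*½ = -3)
g(v) = -3
-55*g(-1) + 28 = -55*(-3) + 28 = 165 + 28 = 193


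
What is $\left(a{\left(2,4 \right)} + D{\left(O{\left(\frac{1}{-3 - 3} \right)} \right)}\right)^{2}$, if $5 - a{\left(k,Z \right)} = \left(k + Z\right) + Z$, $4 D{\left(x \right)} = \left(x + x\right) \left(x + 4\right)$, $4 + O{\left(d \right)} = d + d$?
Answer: $\frac{5929}{324} \approx 18.299$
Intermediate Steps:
$O{\left(d \right)} = -4 + 2 d$ ($O{\left(d \right)} = -4 + \left(d + d\right) = -4 + 2 d$)
$D{\left(x \right)} = \frac{x \left(4 + x\right)}{2}$ ($D{\left(x \right)} = \frac{\left(x + x\right) \left(x + 4\right)}{4} = \frac{2 x \left(4 + x\right)}{4} = \frac{x \left(4 + x\right)}{2}$)
$a{\left(k,Z \right)} = 5 - k - 2 Z$ ($a{\left(k,Z \right)} = 5 - \left(\left(k + Z\right) + Z\right) = 5 - \left(\left(Z + k\right) + Z\right) = 5 - \left(k + 2 Z\right) = 5 - k - 2 Z$)
$\left(a{\left(2,4 \right)} + D{\left(O{\left(\frac{1}{-3 - 3} \right)} \right)}\right)^{2} = \left(\left(5 - 2 - 8\right) + \frac{\left(-4 + \frac{2}{-3 - 3}\right) \left(4 - \left(4 - \frac{2}{-3 - 3}\right)\right)}{2}\right)^{2} = \left(\left(5 - 2 - 8\right) + \frac{\left(-4 + \frac{2}{-6}\right) \left(4 - \left(4 - \frac{2}{-6}\right)\right)}{2}\right)^{2} = \left(-5 + \frac{\left(-4 + 2 \left(- \frac{1}{6}\right)\right) \left(4 + \left(-4 + 2 \left(- \frac{1}{6}\right)\right)\right)}{2}\right)^{2} = \left(-5 + \frac{\left(-4 - \frac{1}{3}\right) \left(4 - \frac{13}{3}\right)}{2}\right)^{2} = \left(-5 + \frac{1}{2} \left(- \frac{13}{3}\right) \left(4 - \frac{13}{3}\right)\right)^{2} = \left(-5 + \frac{1}{2} \left(- \frac{13}{3}\right) \left(- \frac{1}{3}\right)\right)^{2} = \left(-5 + \frac{13}{18}\right)^{2} = \left(- \frac{77}{18}\right)^{2} = \frac{5929}{324}$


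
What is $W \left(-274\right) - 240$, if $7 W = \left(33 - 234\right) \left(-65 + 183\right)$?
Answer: $\frac{6497052}{7} \approx 9.2815 \cdot 10^{5}$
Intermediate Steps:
$W = - \frac{23718}{7}$ ($W = \frac{\left(33 - 234\right) \left(-65 + 183\right)}{7} = \frac{\left(-201\right) 118}{7} = \frac{1}{7} \left(-23718\right) = - \frac{23718}{7} \approx -3388.3$)
$W \left(-274\right) - 240 = \left(- \frac{23718}{7}\right) \left(-274\right) - 240 = \frac{6498732}{7} - 240 = \frac{6497052}{7}$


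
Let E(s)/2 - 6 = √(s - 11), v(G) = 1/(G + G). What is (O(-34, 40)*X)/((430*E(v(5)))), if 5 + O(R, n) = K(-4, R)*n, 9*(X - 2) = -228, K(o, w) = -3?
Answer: 1250/2881 - 125*I*√1090/17286 ≈ 0.43388 - 0.23874*I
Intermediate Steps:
v(G) = 1/(2*G)
X = -70/3 (X = 2 + (⅑)*(-228) = 2 - 76/3 = -70/3 ≈ -23.333)
O(R, n) = -5 - 3*n
E(s) = 12 + 2*√(-11 + s) (E(s) = 12 + 2*√(s - 11) = 12 + 2*√(-11 + s))
(O(-34, 40)*X)/((430*E(v(5)))) = ((-5 - 3*40)*(-70/3))/((430*(12 + 2*√(-11 + (½)/5)))) = ((-5 - 120)*(-70/3))/((430*(12 + 2*√(-11 + (½)*(⅕))))) = (-125*(-70/3))/((430*(12 + 2*√(-11 + ⅒)))) = 8750/(3*((430*(12 + 2*√(-109/10))))) = 8750/(3*((430*(12 + 2*(I*√1090/10))))) = 8750/(3*((430*(12 + I*√1090/5)))) = 8750/(3*(5160 + 86*I*√1090))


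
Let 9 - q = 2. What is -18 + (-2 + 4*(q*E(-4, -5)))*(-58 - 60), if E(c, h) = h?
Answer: 16738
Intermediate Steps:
q = 7 (q = 9 - 1*2 = 9 - 2 = 7)
-18 + (-2 + 4*(q*E(-4, -5)))*(-58 - 60) = -18 + (-2 + 4*(7*(-5)))*(-58 - 60) = -18 + (-2 + 4*(-35))*(-118) = -18 + (-2 - 140)*(-118) = -18 - 142*(-118) = -18 + 16756 = 16738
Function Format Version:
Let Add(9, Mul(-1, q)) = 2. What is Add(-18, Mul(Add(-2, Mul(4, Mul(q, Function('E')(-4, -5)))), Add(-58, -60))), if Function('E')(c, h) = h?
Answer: 16738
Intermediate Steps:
q = 7 (q = Add(9, Mul(-1, 2)) = Add(9, -2) = 7)
Add(-18, Mul(Add(-2, Mul(4, Mul(q, Function('E')(-4, -5)))), Add(-58, -60))) = Add(-18, Mul(Add(-2, Mul(4, Mul(7, -5))), Add(-58, -60))) = Add(-18, Mul(Add(-2, Mul(4, -35)), -118)) = Add(-18, Mul(Add(-2, -140), -118)) = Add(-18, Mul(-142, -118)) = Add(-18, 16756) = 16738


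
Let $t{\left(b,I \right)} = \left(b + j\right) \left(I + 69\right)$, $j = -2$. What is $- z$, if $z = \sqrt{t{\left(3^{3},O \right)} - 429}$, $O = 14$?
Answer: $- \sqrt{1646} \approx -40.571$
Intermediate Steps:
$t{\left(b,I \right)} = \left(-2 + b\right) \left(69 + I\right)$ ($t{\left(b,I \right)} = \left(b - 2\right) \left(I + 69\right) = \left(-2 + b\right) \left(69 + I\right)$)
$z = \sqrt{1646}$ ($z = \sqrt{\left(-138 - 28 + 69 \cdot 3^{3} + 14 \cdot 3^{3}\right) - 429} = \sqrt{\left(-138 - 28 + 69 \cdot 27 + 14 \cdot 27\right) - 429} = \sqrt{\left(-138 - 28 + 1863 + 378\right) - 429} = \sqrt{2075 - 429} = \sqrt{1646} \approx 40.571$)
$- z = - \sqrt{1646}$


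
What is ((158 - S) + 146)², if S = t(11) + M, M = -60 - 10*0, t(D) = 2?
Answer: 131044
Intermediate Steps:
M = -60 (M = -60 - 1*0 = -60 + 0 = -60)
S = -58 (S = 2 - 60 = -58)
((158 - S) + 146)² = ((158 - 1*(-58)) + 146)² = ((158 + 58) + 146)² = (216 + 146)² = 362² = 131044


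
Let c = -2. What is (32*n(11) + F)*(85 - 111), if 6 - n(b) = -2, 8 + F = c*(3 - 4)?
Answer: -6500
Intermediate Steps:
F = -6 (F = -8 - 2*(3 - 4) = -8 - 2*(-1) = -8 + 2 = -6)
n(b) = 8 (n(b) = 6 - 1*(-2) = 6 + 2 = 8)
(32*n(11) + F)*(85 - 111) = (32*8 - 6)*(85 - 111) = (256 - 6)*(-26) = 250*(-26) = -6500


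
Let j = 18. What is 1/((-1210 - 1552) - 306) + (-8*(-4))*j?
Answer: 1767167/3068 ≈ 576.00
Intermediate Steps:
1/((-1210 - 1552) - 306) + (-8*(-4))*j = 1/((-1210 - 1552) - 306) - 8*(-4)*18 = 1/(-2762 - 306) + 32*18 = 1/(-3068) + 576 = -1/3068 + 576 = 1767167/3068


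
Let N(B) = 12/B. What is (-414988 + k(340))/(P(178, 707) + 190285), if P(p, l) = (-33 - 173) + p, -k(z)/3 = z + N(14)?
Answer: -2912074/1331799 ≈ -2.1866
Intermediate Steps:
k(z) = -18/7 - 3*z (k(z) = -3*(z + 12/14) = -3*(z + 12*(1/14)) = -3*(z + 6/7) = -3*(6/7 + z) = -18/7 - 3*z)
P(p, l) = -206 + p
(-414988 + k(340))/(P(178, 707) + 190285) = (-414988 + (-18/7 - 3*340))/((-206 + 178) + 190285) = (-414988 + (-18/7 - 1020))/(-28 + 190285) = (-414988 - 7158/7)/190257 = -2912074/7*1/190257 = -2912074/1331799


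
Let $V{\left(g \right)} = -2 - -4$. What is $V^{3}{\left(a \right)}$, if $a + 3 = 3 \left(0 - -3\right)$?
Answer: $8$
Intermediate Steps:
$a = 6$ ($a = -3 + 3 \left(0 - -3\right) = -3 + 3 \left(0 + 3\right) = -3 + 3 \cdot 3 = -3 + 9 = 6$)
$V{\left(g \right)} = 2$ ($V{\left(g \right)} = -2 + 4 = 2$)
$V^{3}{\left(a \right)} = 2^{3} = 8$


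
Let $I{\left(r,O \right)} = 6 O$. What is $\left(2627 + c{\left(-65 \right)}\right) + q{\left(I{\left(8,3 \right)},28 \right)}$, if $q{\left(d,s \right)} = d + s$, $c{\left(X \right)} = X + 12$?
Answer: $2620$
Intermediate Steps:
$c{\left(X \right)} = 12 + X$
$\left(2627 + c{\left(-65 \right)}\right) + q{\left(I{\left(8,3 \right)},28 \right)} = \left(2627 + \left(12 - 65\right)\right) + \left(6 \cdot 3 + 28\right) = \left(2627 - 53\right) + \left(18 + 28\right) = 2574 + 46 = 2620$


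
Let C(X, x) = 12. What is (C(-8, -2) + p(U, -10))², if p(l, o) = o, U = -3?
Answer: 4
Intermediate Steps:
(C(-8, -2) + p(U, -10))² = (12 - 10)² = 2² = 4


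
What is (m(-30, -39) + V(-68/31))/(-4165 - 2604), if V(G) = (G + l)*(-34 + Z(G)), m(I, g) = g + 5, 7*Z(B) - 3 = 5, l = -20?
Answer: -150862/1468873 ≈ -0.10271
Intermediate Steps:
Z(B) = 8/7 (Z(B) = 3/7 + (⅐)*5 = 3/7 + 5/7 = 8/7)
m(I, g) = 5 + g
V(G) = 4600/7 - 230*G/7 (V(G) = (G - 20)*(-34 + 8/7) = (-20 + G)*(-230/7) = 4600/7 - 230*G/7)
(m(-30, -39) + V(-68/31))/(-4165 - 2604) = ((5 - 39) + (4600/7 - (-15640)/(7*31)))/(-4165 - 2604) = (-34 + (4600/7 - (-15640)/(7*31)))/(-6769) = (-34 + (4600/7 - 230/7*(-68/31)))*(-1/6769) = (-34 + (4600/7 + 15640/217))*(-1/6769) = (-34 + 158240/217)*(-1/6769) = (150862/217)*(-1/6769) = -150862/1468873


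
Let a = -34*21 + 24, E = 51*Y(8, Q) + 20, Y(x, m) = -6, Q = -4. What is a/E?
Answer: 345/143 ≈ 2.4126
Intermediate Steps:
E = -286 (E = 51*(-6) + 20 = -306 + 20 = -286)
a = -690 (a = -714 + 24 = -690)
a/E = -690/(-286) = -690*(-1/286) = 345/143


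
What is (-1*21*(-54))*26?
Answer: 29484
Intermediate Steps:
(-1*21*(-54))*26 = -21*(-54)*26 = 1134*26 = 29484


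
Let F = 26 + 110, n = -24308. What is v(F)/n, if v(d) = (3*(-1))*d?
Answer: 102/6077 ≈ 0.016785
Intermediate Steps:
F = 136
v(d) = -3*d
v(F)/n = -3*136/(-24308) = -408*(-1/24308) = 102/6077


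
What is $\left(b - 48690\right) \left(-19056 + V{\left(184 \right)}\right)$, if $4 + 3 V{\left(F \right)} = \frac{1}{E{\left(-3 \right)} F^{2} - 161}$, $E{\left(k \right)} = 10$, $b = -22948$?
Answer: $\frac{1385976634103026}{1015197} \approx 1.3652 \cdot 10^{9}$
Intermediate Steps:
$V{\left(F \right)} = - \frac{4}{3} + \frac{1}{3 \left(-161 + 10 F^{2}\right)}$ ($V{\left(F \right)} = - \frac{4}{3} + \frac{1}{3 \left(10 F^{2} - 161\right)} = - \frac{4}{3} + \frac{1}{3 \left(-161 + 10 F^{2}\right)}$)
$\left(b - 48690\right) \left(-19056 + V{\left(184 \right)}\right) = \left(-22948 - 48690\right) \left(-19056 + \frac{5 \left(129 - 8 \cdot 184^{2}\right)}{3 \left(-161 + 10 \cdot 184^{2}\right)}\right) = - 71638 \left(-19056 + \frac{5 \left(129 - 270848\right)}{3 \left(-161 + 10 \cdot 33856\right)}\right) = - 71638 \left(-19056 + \frac{5 \left(129 - 270848\right)}{3 \left(-161 + 338560\right)}\right) = - 71638 \left(-19056 + \frac{5}{3} \cdot \frac{1}{338399} \left(-270719\right)\right) = - 71638 \left(-19056 - \frac{1353595}{1015197}\right) = \left(-71638\right) \left(- \frac{19346947627}{1015197}\right) = \frac{1385976634103026}{1015197}$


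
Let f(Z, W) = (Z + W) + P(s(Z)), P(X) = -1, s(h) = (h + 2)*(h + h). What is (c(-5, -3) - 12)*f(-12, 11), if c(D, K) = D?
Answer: 34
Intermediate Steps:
s(h) = 2*h*(2 + h) (s(h) = (2 + h)*(2*h) = 2*h*(2 + h))
f(Z, W) = -1 + W + Z (f(Z, W) = (Z + W) - 1 = (W + Z) - 1 = -1 + W + Z)
(c(-5, -3) - 12)*f(-12, 11) = (-5 - 12)*(-1 + 11 - 12) = -17*(-2) = 34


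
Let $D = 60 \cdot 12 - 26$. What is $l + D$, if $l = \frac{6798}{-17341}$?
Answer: $\frac{12027856}{17341} \approx 693.61$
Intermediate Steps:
$l = - \frac{6798}{17341}$ ($l = 6798 \left(- \frac{1}{17341}\right) = - \frac{6798}{17341} \approx -0.39202$)
$D = 694$ ($D = 720 - 26 = 694$)
$l + D = - \frac{6798}{17341} + 694 = \frac{12027856}{17341}$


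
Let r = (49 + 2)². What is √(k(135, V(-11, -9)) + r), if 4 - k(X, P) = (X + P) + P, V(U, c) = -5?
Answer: 4*√155 ≈ 49.800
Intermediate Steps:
r = 2601 (r = 51² = 2601)
k(X, P) = 4 - X - 2*P (k(X, P) = 4 - ((X + P) + P) = 4 - ((P + X) + P) = 4 - (X + 2*P) = 4 + (-X - 2*P) = 4 - X - 2*P)
√(k(135, V(-11, -9)) + r) = √((4 - 1*135 - 2*(-5)) + 2601) = √((4 - 135 + 10) + 2601) = √(-121 + 2601) = √2480 = 4*√155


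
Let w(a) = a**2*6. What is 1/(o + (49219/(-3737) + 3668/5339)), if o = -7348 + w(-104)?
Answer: 19951843/1147939588039 ≈ 1.7381e-5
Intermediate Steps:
w(a) = 6*a**2
o = 57548 (o = -7348 + 6*(-104)**2 = -7348 + 6*10816 = -7348 + 64896 = 57548)
1/(o + (49219/(-3737) + 3668/5339)) = 1/(57548 + (49219/(-3737) + 3668/5339)) = 1/(57548 + (49219*(-1/3737) + 3668*(1/5339))) = 1/(57548 + (-49219/3737 + 3668/5339)) = 1/(57548 - 249072925/19951843) = 1/(1147939588039/19951843) = 19951843/1147939588039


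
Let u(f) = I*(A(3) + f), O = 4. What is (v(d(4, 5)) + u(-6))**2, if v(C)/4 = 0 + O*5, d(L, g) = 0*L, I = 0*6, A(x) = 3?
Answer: 6400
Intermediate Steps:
I = 0
d(L, g) = 0
v(C) = 80 (v(C) = 4*(0 + 4*5) = 4*(0 + 20) = 4*20 = 80)
u(f) = 0 (u(f) = 0*(3 + f) = 0)
(v(d(4, 5)) + u(-6))**2 = (80 + 0)**2 = 80**2 = 6400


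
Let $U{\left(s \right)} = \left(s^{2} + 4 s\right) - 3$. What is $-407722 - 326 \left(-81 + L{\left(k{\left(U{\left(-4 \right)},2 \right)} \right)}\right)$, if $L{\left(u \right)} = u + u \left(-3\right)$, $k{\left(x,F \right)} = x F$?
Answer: $-385228$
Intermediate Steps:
$U{\left(s \right)} = -3 + s^{2} + 4 s$
$k{\left(x,F \right)} = F x$
$L{\left(u \right)} = - 2 u$ ($L{\left(u \right)} = u - 3 u = - 2 u$)
$-407722 - 326 \left(-81 + L{\left(k{\left(U{\left(-4 \right)},2 \right)} \right)}\right) = -407722 - 326 \left(-81 - 2 \cdot 2 \left(-3 + \left(-4\right)^{2} + 4 \left(-4\right)\right)\right) = -407722 - 326 \left(-81 - 2 \cdot 2 \left(-3 + 16 - 16\right)\right) = -407722 - 326 \left(-81 - 2 \cdot 2 \left(-3\right)\right) = -407722 - 326 \left(-81 - -12\right) = -407722 - 326 \left(-81 + 12\right) = -407722 - -22494 = -407722 + 22494 = -385228$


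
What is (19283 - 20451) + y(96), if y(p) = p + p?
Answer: -976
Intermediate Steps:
y(p) = 2*p
(19283 - 20451) + y(96) = (19283 - 20451) + 2*96 = -1168 + 192 = -976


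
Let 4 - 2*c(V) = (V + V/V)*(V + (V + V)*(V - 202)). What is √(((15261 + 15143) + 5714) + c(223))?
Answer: 2*I*√259462 ≈ 1018.7*I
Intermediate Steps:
c(V) = 2 - (1 + V)*(V + 2*V*(-202 + V))/2 (c(V) = 2 - (V + V/V)*(V + (V + V)*(V - 202))/2 = 2 - (V + 1)*(V + (2*V)*(-202 + V))/2 = 2 - (1 + V)*(V + 2*V*(-202 + V))/2)
√(((15261 + 15143) + 5714) + c(223)) = √(((15261 + 15143) + 5714) + (2 - 1*223³ + (401/2)*223² + (403/2)*223)) = √((30404 + 5714) + (2 - 1*11089567 + (401/2)*49729 + 89869/2)) = √(36118 + (2 - 11089567 + 19941329/2 + 89869/2)) = √(36118 - 1073966) = √(-1037848) = 2*I*√259462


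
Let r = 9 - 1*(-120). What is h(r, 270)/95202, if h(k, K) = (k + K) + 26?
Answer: 425/95202 ≈ 0.0044642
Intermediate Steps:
r = 129 (r = 9 + 120 = 129)
h(k, K) = 26 + K + k (h(k, K) = (K + k) + 26 = 26 + K + k)
h(r, 270)/95202 = (26 + 270 + 129)/95202 = 425*(1/95202) = 425/95202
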